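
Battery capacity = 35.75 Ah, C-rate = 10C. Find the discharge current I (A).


I = C_rate * capacity = 10 * 35.75 = 357.5 A

357.5 A


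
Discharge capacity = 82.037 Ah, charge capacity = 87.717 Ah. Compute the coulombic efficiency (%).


Coulombic efficiency = 82.037/87.717 * 100% = 93.52%

93.52%


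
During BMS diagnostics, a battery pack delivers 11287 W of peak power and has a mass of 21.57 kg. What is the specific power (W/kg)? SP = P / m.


SP = P / m = 11287 / 21.57 = 523.3 W/kg

523.3 W/kg


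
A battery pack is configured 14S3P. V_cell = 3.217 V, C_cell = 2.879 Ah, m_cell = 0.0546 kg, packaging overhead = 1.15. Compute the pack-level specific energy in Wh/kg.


Step 1: V_pack = 14 * 3.217 = 45.038 V
Step 2: C_pack = 3 * 2.879 = 8.637 Ah
Step 3: E_pack = V_pack * C_pack = 45.038 * 8.637 = 388.99 Wh
Step 4: m_pack = 14 * 3 * 0.0546 * 1.15 = 2.6372 kg
Step 5: ED = E_pack / m_pack = 388.99 / 2.6372 = 147.5 Wh/kg

147.5 Wh/kg


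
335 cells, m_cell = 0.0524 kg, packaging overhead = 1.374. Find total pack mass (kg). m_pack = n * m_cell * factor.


m_pack = n * m_cell * overhead = 335 * 0.0524 * 1.374 = 24.12 kg

24.12 kg


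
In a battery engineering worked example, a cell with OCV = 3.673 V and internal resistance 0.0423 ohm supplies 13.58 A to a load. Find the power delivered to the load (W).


Step 1: V_terminal = OCV - I*R = 3.673 - 13.58 * 0.0423 = 3.0986 V
Step 2: P_out = V_terminal * I = 3.0986 * 13.58 = 42.08 W

42.08 W


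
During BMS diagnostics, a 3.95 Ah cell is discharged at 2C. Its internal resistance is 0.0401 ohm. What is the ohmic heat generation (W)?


Step 1: I = C_rate * capacity = 2 * 3.95 = 7.9 A
Step 2: Q = I^2 * R = 7.9^2 * 0.0401 = 62.41 * 0.0401 = 2.503 W

2.503 W


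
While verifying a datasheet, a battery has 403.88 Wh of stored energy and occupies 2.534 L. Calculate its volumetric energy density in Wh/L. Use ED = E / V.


ED = E / V = 403.88 / 2.534 = 159.4 Wh/L

159.4 Wh/L


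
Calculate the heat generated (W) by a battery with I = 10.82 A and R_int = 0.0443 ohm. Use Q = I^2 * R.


I^2 = 117.07
Q = 117.07 * 0.0443 = 5.186 W

5.186 W


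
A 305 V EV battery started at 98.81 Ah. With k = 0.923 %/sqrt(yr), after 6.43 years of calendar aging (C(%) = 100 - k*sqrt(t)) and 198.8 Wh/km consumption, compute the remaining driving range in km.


Step 1: capacity retention = 100 - 0.923 * sqrt(6.43) = 100 - 0.923 * 2.5357 = 97.66%
Step 2: C_now = 98.81 * 97.66/100 = 96.498 Ah
Step 3: E_pack = V * C_now = 305 * 96.498 = 29432 Wh
Step 4: range = E_pack / consumption = 29432 / 198.8 = 148.0 km

148.0 km


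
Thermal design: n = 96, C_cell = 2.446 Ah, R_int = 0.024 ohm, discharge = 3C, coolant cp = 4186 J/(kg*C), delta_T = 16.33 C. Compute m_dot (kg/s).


Step 1: I = 3 * 2.446 = 7.338 A
Step 2: Q_cell = I^2 * R = 7.338^2 * 0.024 = 1.2923 W
Step 3: Q_total = 96 * 1.2923 = 124.06 W
Step 4: m_dot = Q_total / (cp * dT) = 124.06 / (4186 * 16.33) = 0.001815 kg/s

0.001815 kg/s


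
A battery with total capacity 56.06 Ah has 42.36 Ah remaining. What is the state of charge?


SOC = (remaining / total) * 100 = (42.36 / 56.06) * 100 = 75.56%

75.56%


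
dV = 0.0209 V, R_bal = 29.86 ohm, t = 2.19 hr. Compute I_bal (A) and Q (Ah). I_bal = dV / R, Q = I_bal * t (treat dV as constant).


First, Ohm's law: I_bal = 0.0209 V / 29.86 ohm = 6.9993e-04 A
Then Q = I * t = 6.9993e-04 A * 2.19 hr = 0.001533 Ah

I=6.9993e-04 A, Q=0.001533 Ah


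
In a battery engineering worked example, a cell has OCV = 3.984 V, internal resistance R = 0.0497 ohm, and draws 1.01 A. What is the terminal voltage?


V = OCV - I*R = 3.984 - 1.01 * 0.0497 = 3.934 V

3.934 V


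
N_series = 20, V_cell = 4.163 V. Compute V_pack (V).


V_pack = n * V_cell = 20 * 4.163 = 83.26 V

83.26 V


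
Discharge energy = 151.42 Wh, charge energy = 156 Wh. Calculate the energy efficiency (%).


eta_e = E_dis / E_chg * 100 = 151.42 / 156 * 100 = 97.06%

97.06%


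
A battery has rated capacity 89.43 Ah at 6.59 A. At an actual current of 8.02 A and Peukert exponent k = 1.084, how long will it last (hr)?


Step 1: t_rated = C / I_rated = 89.43 / 6.59 = 13.571 hr
Step 2: ratio = 6.59 / 8.02 = 0.8217
Step 3: ratio^k = 0.8217^1.084 = 0.80826
Step 4: t = t_rated * ratio^k = 13.571 * 0.80826 = 10.97 hr

10.97 hr


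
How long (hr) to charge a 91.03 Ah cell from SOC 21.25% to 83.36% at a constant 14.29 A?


Step 1: dSOC = 83.36% - 21.25% = 62.11%
Step 2: delta_Ah = 91.03 * 62.11 / 100 = 56.539 Ah
Step 3: t = 56.539 / 14.29 = 3.957 hr

3.957 hr


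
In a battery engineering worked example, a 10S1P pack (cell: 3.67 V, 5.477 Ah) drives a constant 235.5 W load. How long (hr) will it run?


Step 1: E_pack = Ns * V_cell * Np * C_cell = 10 * 3.67 * 1 * 5.477 = 201.01 Wh
Step 2: t = E_pack / P = 201.01 / 235.5 = 0.8535 hr

0.8535 hr


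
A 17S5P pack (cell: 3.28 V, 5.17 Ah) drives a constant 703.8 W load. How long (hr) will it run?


Step 1: E_pack = Ns * V_cell * Np * C_cell = 17 * 3.28 * 5 * 5.17 = 1441.4 Wh
Step 2: t = E_pack / P = 1441.4 / 703.8 = 2.048 hr

2.048 hr


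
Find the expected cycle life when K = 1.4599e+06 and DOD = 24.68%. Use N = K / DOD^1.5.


Step 1: DOD^1.5 = 24.68^1.5 = 122.61
Step 2: N = 1.4599e+06 / 122.61 = 11910 cycles

11910 cycles


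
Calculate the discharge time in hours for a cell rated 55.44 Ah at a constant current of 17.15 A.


Runtime = 55.44 Ah / 17.15 A = 3.233 hr

3.233 hr


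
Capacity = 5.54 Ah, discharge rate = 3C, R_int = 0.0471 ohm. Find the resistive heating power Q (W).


Step 1: I = C_rate * capacity = 3 * 5.54 = 16.62 A
Step 2: Q = I^2 * R = 16.62^2 * 0.0471 = 276.22 * 0.0471 = 13.01 W

13.01 W


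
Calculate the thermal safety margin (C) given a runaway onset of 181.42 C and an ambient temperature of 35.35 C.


Safety margin = 181.42 C - 35.35 C = 146.07 C

146.07 C


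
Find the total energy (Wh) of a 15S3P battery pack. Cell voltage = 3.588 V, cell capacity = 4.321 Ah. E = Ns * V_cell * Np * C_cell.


V_pack = 15 * 3.588 = 53.82 V
C_pack = 3 * 4.321 = 12.963 Ah
E = V_pack * C_pack = 53.82 * 12.963 = 697.7 Wh

697.7 Wh


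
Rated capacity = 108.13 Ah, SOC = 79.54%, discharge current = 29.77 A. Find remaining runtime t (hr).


Step 1: remaining = SOC/100 * C_total = 79.54/100 * 108.13 = 86.007 Ah
Step 2: t = remaining / I = 86.007 / 29.77 = 2.889 hr

2.889 hr


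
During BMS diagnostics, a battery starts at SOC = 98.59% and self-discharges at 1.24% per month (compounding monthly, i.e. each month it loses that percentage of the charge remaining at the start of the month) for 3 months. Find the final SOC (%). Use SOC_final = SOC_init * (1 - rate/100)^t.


decay = (1 - 1.24/100)^3 = 0.96326
SOC_final = 98.59 * 0.96326 = 94.97%

94.97%


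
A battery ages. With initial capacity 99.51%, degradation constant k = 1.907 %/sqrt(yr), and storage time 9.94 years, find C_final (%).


Step 1: sqrt(9.94 yr) = 3.1528
Step 2: drop = 1.907 * 3.1528 = 6.0124
Step 3: C_final = 99.51 - 6.0124 = 93.50%

93.50%


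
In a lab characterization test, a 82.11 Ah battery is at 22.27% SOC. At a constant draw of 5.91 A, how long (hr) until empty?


Step 1: remaining = SOC/100 * C_total = 22.27/100 * 82.11 = 18.286 Ah
Step 2: t = remaining / I = 18.286 / 5.91 = 3.094 hr

3.094 hr


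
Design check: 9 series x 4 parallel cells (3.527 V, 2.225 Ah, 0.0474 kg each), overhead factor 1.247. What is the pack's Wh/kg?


Step 1: V_pack = 9 * 3.527 = 31.743 V
Step 2: C_pack = 4 * 2.225 = 8.9 Ah
Step 3: E_pack = V_pack * C_pack = 31.743 * 8.9 = 282.51 Wh
Step 4: m_pack = 9 * 4 * 0.0474 * 1.247 = 2.1279 kg
Step 5: ED = E_pack / m_pack = 282.51 / 2.1279 = 132.8 Wh/kg

132.8 Wh/kg


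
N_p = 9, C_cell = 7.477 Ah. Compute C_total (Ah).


C_total = 9 * 7.477 = 67.293 Ah

67.293 Ah


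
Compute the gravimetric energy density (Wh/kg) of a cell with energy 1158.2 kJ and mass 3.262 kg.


Convert: E = 1158.2 kJ = 321.72 Wh
ED = E / m = 321.72 / 3.262 = 98.63 Wh/kg

98.63 Wh/kg


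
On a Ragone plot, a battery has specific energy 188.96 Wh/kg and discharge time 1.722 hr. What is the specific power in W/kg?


P_specific = E / t = 188.96 / 1.722 = 109.7 W/kg

109.7 W/kg


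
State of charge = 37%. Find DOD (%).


DOD = 100 - SOC = 100 - 37 = 63%

63%


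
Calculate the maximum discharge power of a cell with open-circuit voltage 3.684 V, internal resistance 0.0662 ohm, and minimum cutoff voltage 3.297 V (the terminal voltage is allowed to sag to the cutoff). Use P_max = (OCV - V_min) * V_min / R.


dV = OCV - V_min = 0.387 V (so I_max = dV / R)
P_max = dV * V_min / R = 0.387 * 3.297 / 0.0662 = 19.27 W

19.27 W


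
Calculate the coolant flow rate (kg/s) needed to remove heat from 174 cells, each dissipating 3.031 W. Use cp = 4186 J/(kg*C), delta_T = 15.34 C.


Step 1: Total heat Q = 174 * 3.031 W = 527.39 W
Step 2: denom = cp * dT = 4186 * 15.34 = 64213
Step 3: m_dot = 527.39 / 64213 = 0.008213 kg/s

0.008213 kg/s


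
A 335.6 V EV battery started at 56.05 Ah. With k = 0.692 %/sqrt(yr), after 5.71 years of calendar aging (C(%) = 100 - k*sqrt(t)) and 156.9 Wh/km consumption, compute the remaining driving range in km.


Step 1: capacity retention = 100 - 0.692 * sqrt(5.71) = 100 - 0.692 * 2.3896 = 98.346%
Step 2: C_now = 56.05 * 98.346/100 = 55.123 Ah
Step 3: E_pack = V * C_now = 335.6 * 55.123 = 18499 Wh
Step 4: range = E_pack / consumption = 18499 / 156.9 = 117.9 km

117.9 km


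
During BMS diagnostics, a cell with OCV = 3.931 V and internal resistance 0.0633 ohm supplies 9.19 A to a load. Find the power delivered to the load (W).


Step 1: V_terminal = OCV - I*R = 3.931 - 9.19 * 0.0633 = 3.3493 V
Step 2: P_out = V_terminal * I = 3.3493 * 9.19 = 30.78 W

30.78 W


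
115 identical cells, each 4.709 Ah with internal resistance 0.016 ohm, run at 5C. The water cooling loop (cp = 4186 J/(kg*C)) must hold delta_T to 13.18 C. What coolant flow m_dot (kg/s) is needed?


Step 1: I = 5 * 4.709 = 23.545 A
Step 2: Q_cell = I^2 * R = 23.545^2 * 0.016 = 8.8699 W
Step 3: Q_total = 115 * 8.8699 = 1020 W
Step 4: m_dot = Q_total / (cp * dT) = 1020 / (4186 * 13.18) = 0.01849 kg/s

0.01849 kg/s


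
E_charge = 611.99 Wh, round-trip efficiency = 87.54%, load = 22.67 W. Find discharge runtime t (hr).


Step 1: E_discharge = eta/100 * E_charge = 87.54/100 * 611.99 = 535.74 Wh
Step 2: t = E_discharge / P = 535.74 / 22.67 = 23.63 hr

23.63 hr


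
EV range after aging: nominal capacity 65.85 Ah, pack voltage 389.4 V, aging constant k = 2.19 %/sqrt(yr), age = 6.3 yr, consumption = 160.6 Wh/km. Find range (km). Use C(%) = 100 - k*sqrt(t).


Step 1: capacity retention = 100 - 2.19 * sqrt(6.3) = 100 - 2.19 * 2.51 = 94.503%
Step 2: C_now = 65.85 * 94.503/100 = 62.23 Ah
Step 3: E_pack = V * C_now = 389.4 * 62.23 = 24232 Wh
Step 4: range = E_pack / consumption = 24232 / 160.6 = 150.9 km

150.9 km


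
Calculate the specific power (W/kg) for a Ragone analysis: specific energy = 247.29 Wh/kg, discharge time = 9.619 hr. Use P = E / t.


Specific power = 247.29 Wh/kg / 9.619 hr = 25.71 W/kg

25.71 W/kg


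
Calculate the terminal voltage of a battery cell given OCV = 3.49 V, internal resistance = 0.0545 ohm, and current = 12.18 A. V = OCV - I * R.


IR drop = 12.18 * 0.0545 = 0.66381 V
V = 3.49 - 0.66381 = 2.826 V

2.826 V


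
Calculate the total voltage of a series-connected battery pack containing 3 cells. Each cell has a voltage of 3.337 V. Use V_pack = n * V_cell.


With 3 cells in series at 3.337 V each, V_pack = 10.011 V

10.011 V


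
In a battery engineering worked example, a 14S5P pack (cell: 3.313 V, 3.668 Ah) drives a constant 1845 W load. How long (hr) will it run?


Step 1: E_pack = Ns * V_cell * Np * C_cell = 14 * 3.313 * 5 * 3.668 = 850.65 Wh
Step 2: t = E_pack / P = 850.65 / 1845 = 0.4611 hr

0.4611 hr


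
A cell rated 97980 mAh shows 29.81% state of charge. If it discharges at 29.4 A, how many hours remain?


Convert: C_total = 97980 mAh = 97.98 Ah
Step 1: remaining = SOC/100 * C_total = 29.81/100 * 97.98 = 29.208 Ah
Step 2: t = remaining / I = 29.208 / 29.4 = 0.9935 hr

0.9935 hr


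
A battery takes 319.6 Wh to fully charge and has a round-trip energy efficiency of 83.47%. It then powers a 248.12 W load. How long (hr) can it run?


Step 1: E_discharge = eta/100 * E_charge = 83.47/100 * 319.6 = 266.77 Wh
Step 2: t = E_discharge / P = 266.77 / 248.12 = 1.075 hr

1.075 hr


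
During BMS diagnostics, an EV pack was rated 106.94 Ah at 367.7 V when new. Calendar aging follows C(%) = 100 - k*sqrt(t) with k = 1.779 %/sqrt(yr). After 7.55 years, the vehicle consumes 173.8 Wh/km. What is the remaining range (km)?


Step 1: capacity retention = 100 - 1.779 * sqrt(7.55) = 100 - 1.779 * 2.7477 = 95.112%
Step 2: C_now = 106.94 * 95.112/100 = 101.71 Ah
Step 3: E_pack = V * C_now = 367.7 * 101.71 = 37399 Wh
Step 4: range = E_pack / consumption = 37399 / 173.8 = 215.2 km

215.2 km


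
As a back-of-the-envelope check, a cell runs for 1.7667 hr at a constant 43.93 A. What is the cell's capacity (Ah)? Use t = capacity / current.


C = I * t = 43.93 * 1.7667 = 77.61 Ah

77.61 Ah


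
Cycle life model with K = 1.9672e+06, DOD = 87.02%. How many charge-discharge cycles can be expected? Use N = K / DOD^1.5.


DOD^1.5 = 811.76
N = K / DOD^1.5 = 1.9672e+06 / 811.76 = 2423

2423 cycles


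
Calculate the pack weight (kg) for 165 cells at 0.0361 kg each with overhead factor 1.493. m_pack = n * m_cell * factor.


m_pack = n * m_cell * overhead = 165 * 0.0361 * 1.493 = 8.893 kg

8.893 kg


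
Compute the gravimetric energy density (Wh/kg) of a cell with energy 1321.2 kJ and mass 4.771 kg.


Convert: E = 1321.2 kJ = 367 Wh
ED = E / m = 367 / 4.771 = 76.92 Wh/kg

76.92 Wh/kg


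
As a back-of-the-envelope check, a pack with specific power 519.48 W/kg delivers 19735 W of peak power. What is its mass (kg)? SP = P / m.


m = P / SP = 19735 / 519.48 = 37.99 kg

37.99 kg


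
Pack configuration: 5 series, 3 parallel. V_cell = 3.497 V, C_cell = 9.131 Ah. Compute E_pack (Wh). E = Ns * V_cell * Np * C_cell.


V_pack = 5 * 3.497 = 17.485 V
C_pack = 3 * 9.131 = 27.393 Ah
E = V_pack * C_pack = 17.485 * 27.393 = 479.0 Wh

479.0 Wh


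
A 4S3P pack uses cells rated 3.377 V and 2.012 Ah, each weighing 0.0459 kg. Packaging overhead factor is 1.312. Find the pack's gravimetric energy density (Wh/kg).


Step 1: V_pack = 4 * 3.377 = 13.508 V
Step 2: C_pack = 3 * 2.012 = 6.036 Ah
Step 3: E_pack = V_pack * C_pack = 13.508 * 6.036 = 81.534 Wh
Step 4: m_pack = 4 * 3 * 0.0459 * 1.312 = 0.72265 kg
Step 5: ED = E_pack / m_pack = 81.534 / 0.72265 = 112.8 Wh/kg

112.8 Wh/kg


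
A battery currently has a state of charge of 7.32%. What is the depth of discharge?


DOD = 100 - SOC = 100 - 7.32 = 92.68%

92.68%


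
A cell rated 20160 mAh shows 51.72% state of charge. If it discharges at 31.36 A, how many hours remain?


Convert: C_total = 20160 mAh = 20.16 Ah
Step 1: remaining = SOC/100 * C_total = 51.72/100 * 20.16 = 10.427 Ah
Step 2: t = remaining / I = 10.427 / 31.36 = 0.3325 hr

0.3325 hr


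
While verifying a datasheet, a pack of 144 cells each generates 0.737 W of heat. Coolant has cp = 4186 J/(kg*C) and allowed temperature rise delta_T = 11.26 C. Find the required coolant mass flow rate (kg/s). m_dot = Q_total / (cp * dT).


Q_total = 144 * 0.737 = 106.13 W
m_dot = Q_total / (cp * dT) = 106.13 / (4186 * 11.26) = 0.002252 kg/s

0.002252 kg/s


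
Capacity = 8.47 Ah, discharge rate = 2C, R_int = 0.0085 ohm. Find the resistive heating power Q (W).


Step 1: I = C_rate * capacity = 2 * 8.47 = 16.94 A
Step 2: Q = I^2 * R = 16.94^2 * 0.0085 = 286.96 * 0.0085 = 2.439 W

2.439 W


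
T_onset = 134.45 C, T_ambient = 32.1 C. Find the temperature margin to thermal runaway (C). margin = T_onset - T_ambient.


Safety margin = 134.45 C - 32.1 C = 102.35 C

102.35 C


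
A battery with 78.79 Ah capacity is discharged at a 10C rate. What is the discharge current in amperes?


I = C_rate * capacity = 10 * 78.79 = 787.9 A

787.9 A


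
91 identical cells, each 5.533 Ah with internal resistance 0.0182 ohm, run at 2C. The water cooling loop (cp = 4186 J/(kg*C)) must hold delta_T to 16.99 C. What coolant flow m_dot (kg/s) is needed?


Step 1: I = 2 * 5.533 = 11.066 A
Step 2: Q_cell = I^2 * R = 11.066^2 * 0.0182 = 2.2287 W
Step 3: Q_total = 91 * 2.2287 = 202.81 W
Step 4: m_dot = Q_total / (cp * dT) = 202.81 / (4186 * 16.99) = 0.002852 kg/s

0.002852 kg/s


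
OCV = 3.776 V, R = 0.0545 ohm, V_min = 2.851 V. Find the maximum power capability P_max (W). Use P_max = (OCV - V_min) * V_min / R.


P_max = (OCV - V_min) * V_min / R = (3.776 - 2.851) * 2.851 / 0.0545 = 0.925 * 2.851 / 0.0545 = 48.39 W

48.39 W


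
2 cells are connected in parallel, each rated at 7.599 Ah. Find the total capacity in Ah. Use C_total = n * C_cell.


Parallel capacities add: 2 * 7.599 Ah = 15.198 Ah

15.198 Ah


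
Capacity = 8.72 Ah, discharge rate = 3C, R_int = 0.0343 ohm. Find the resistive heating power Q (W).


Step 1: I = C_rate * capacity = 3 * 8.72 = 26.16 A
Step 2: Q = I^2 * R = 26.16^2 * 0.0343 = 684.35 * 0.0343 = 23.47 W

23.47 W


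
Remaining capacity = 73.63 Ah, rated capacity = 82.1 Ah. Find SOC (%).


SOC% = 73.63 / 82.1 * 100 = 89.68%

89.68%


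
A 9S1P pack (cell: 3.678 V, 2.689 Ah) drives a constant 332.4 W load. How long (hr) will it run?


Step 1: E_pack = Ns * V_cell * Np * C_cell = 9 * 3.678 * 1 * 2.689 = 89.011 Wh
Step 2: t = E_pack / P = 89.011 / 332.4 = 0.2678 hr

0.2678 hr


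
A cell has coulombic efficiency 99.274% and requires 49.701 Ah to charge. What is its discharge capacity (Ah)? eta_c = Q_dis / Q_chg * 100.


Q_dis = eta/100 * Q_chg = 99.274/100 * 49.701 = 49.34 Ah

49.34 Ah


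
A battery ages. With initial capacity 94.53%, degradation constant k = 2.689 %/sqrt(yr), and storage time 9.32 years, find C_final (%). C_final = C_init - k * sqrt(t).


sqrt(t) = sqrt(9.32) = 3.0529
C_final = 94.53 - 2.689 * 3.0529 = 86.32%

86.32%


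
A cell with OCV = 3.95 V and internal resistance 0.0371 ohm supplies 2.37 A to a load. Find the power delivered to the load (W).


Step 1: V_terminal = OCV - I*R = 3.95 - 2.37 * 0.0371 = 3.8621 V
Step 2: P_out = V_terminal * I = 3.8621 * 2.37 = 9.153 W

9.153 W


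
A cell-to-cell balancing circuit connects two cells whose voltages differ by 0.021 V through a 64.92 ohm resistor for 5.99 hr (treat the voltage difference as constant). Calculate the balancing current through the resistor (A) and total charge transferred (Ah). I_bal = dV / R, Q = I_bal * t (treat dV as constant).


First, Ohm's law: I_bal = 0.021 V / 64.92 ohm = 3.2348e-04 A
Then Q = I * t = 3.2348e-04 A * 5.99 hr = 0.001938 Ah

I=3.2348e-04 A, Q=0.001938 Ah


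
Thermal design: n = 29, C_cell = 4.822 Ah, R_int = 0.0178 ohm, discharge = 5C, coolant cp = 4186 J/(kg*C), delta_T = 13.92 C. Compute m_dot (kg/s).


Step 1: I = 5 * 4.822 = 24.11 A
Step 2: Q_cell = I^2 * R = 24.11^2 * 0.0178 = 10.347 W
Step 3: Q_total = 29 * 10.347 = 300.06 W
Step 4: m_dot = Q_total / (cp * dT) = 300.06 / (4186 * 13.92) = 0.005150 kg/s

0.005150 kg/s


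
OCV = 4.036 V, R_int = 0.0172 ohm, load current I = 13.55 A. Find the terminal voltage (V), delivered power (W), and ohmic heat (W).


Step 1: V_terminal = OCV - I*R = 4.036 - 13.55 * 0.0172 = 3.8029 V
Step 2: P_out = V_terminal * I = 3.8029 * 13.55 = 51.53 W
Step 3: Q = I^2 * R = 13.55^2 * 0.0172 = 3.158 W

V=3.8029 V, P=51.53 W, Q=3.158 W


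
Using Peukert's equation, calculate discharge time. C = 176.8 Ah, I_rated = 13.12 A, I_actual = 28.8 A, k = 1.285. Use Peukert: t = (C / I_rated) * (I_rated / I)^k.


t_rated = C / I_rated = 176.8 / 13.12 = 13.476 hr
(I_rated/I)^k = (0.45556)^1.285 = 0.36411
t = t_rated * (I_rated/I)^k = 13.476 * 0.36411 = 4.907 hr

4.907 hr


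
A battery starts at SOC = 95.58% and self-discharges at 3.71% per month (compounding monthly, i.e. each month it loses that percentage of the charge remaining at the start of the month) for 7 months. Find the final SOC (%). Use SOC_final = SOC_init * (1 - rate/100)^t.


Monthly retention factor = 1 - 3.71/100 = 0.9629
Over 7 months: factor^7 = 0.76748
SOC_final = 95.58 * 0.76748 = 73.36%

73.36%


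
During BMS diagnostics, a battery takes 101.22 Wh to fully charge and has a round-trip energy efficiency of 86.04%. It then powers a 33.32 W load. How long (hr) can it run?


Step 1: E_discharge = eta/100 * E_charge = 86.04/100 * 101.22 = 87.09 Wh
Step 2: t = E_discharge / P = 87.09 / 33.32 = 2.614 hr

2.614 hr


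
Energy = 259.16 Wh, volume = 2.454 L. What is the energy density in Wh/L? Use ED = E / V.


Volumetric ED = 259.16 Wh / 2.454 L = 105.6 Wh/L

105.6 Wh/L


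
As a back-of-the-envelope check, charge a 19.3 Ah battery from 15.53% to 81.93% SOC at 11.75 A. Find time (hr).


Step 1: dSOC = 81.93% - 15.53% = 66.4%
Step 2: delta_Ah = 19.3 * 66.4 / 100 = 12.815 Ah
Step 3: t = 12.815 / 11.75 = 1.091 hr

1.091 hr


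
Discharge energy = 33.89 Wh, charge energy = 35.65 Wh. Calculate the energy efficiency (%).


Round-trip efficiency = 33.89/35.65 * 100% = 95.06%

95.06%


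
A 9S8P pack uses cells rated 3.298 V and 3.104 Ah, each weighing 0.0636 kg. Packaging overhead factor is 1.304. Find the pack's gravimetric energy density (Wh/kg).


Step 1: V_pack = 9 * 3.298 = 29.682 V
Step 2: C_pack = 8 * 3.104 = 24.832 Ah
Step 3: E_pack = V_pack * C_pack = 29.682 * 24.832 = 737.06 Wh
Step 4: m_pack = 9 * 8 * 0.0636 * 1.304 = 5.9713 kg
Step 5: ED = E_pack / m_pack = 737.06 / 5.9713 = 123.4 Wh/kg

123.4 Wh/kg


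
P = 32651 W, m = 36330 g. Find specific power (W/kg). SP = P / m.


Convert: m = 36330 g = 36.33 kg
SP = P / m = 32651 / 36.33 = 898.7 W/kg

898.7 W/kg


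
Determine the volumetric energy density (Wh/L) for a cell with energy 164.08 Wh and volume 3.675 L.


Volumetric ED = 164.08 Wh / 3.675 L = 44.65 Wh/L

44.65 Wh/L


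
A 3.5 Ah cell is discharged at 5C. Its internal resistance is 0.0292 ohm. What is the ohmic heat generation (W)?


Step 1: I = C_rate * capacity = 5 * 3.5 = 17.5 A
Step 2: Q = I^2 * R = 17.5^2 * 0.0292 = 306.25 * 0.0292 = 8.943 W

8.943 W


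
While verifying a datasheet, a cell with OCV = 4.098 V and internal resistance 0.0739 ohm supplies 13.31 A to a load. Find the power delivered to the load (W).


Step 1: V_terminal = OCV - I*R = 4.098 - 13.31 * 0.0739 = 3.1144 V
Step 2: P_out = V_terminal * I = 3.1144 * 13.31 = 41.45 W

41.45 W


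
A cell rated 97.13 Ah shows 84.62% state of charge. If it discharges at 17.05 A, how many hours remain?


Step 1: remaining = SOC/100 * C_total = 84.62/100 * 97.13 = 82.191 Ah
Step 2: t = remaining / I = 82.191 / 17.05 = 4.821 hr

4.821 hr


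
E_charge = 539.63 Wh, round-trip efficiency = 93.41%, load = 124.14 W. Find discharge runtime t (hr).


Step 1: E_discharge = eta/100 * E_charge = 93.41/100 * 539.63 = 504.07 Wh
Step 2: t = E_discharge / P = 504.07 / 124.14 = 4.060 hr

4.060 hr


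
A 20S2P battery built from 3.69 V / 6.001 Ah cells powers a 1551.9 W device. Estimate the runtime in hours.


Step 1: E_pack = Ns * V_cell * Np * C_cell = 20 * 3.69 * 2 * 6.001 = 885.75 Wh
Step 2: t = E_pack / P = 885.75 / 1551.9 = 0.5708 hr

0.5708 hr


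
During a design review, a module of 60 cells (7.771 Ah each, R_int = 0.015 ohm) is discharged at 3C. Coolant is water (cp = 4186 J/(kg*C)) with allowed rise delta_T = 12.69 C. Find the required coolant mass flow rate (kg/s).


Step 1: I = 3 * 7.771 = 23.313 A
Step 2: Q_cell = I^2 * R = 23.313^2 * 0.015 = 8.1524 W
Step 3: Q_total = 60 * 8.1524 = 489.14 W
Step 4: m_dot = Q_total / (cp * dT) = 489.14 / (4186 * 12.69) = 0.009208 kg/s

0.009208 kg/s


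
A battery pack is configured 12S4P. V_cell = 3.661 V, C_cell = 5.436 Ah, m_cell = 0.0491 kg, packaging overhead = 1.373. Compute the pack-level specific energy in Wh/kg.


Step 1: V_pack = 12 * 3.661 = 43.932 V
Step 2: C_pack = 4 * 5.436 = 21.744 Ah
Step 3: E_pack = V_pack * C_pack = 43.932 * 21.744 = 955.26 Wh
Step 4: m_pack = 12 * 4 * 0.0491 * 1.373 = 3.2359 kg
Step 5: ED = E_pack / m_pack = 955.26 / 3.2359 = 295.2 Wh/kg

295.2 Wh/kg


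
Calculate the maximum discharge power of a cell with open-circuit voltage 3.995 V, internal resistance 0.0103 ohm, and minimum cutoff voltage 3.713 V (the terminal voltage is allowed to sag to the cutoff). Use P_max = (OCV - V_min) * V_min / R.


P_max = (OCV - V_min) * V_min / R = (3.995 - 3.713) * 3.713 / 0.0103 = 0.282 * 3.713 / 0.0103 = 101.7 W

101.7 W


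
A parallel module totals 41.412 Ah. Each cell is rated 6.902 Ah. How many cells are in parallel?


n = C_total / C_cell = 41.412 / 6.902 = 6

6


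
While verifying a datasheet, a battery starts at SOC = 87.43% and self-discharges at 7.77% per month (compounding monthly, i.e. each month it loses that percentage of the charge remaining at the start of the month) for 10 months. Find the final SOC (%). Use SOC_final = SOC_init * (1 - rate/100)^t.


Monthly retention factor = 1 - 7.77/100 = 0.9223
Over 10 months: factor^10 = 0.44537
SOC_final = 87.43 * 0.44537 = 38.94%

38.94%


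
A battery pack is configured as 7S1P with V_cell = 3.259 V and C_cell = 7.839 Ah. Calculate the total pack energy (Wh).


E = Ns * Vcell * Np * Ccell = 7 * 3.259 * 1 * 7.839 = 178.8 Wh

178.8 Wh


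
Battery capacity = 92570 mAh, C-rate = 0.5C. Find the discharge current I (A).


Convert: capacity = 92570 mAh = 92.57 Ah
I = C_rate * capacity = 0.5 * 92.57 = 46.285 A

46.285 A


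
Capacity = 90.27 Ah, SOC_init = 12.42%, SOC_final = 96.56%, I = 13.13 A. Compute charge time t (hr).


delta_Ah = 90.27 * (96.56 - 12.42) / 100 = 75.953 Ah
t = delta_Ah / I = 75.953 / 13.13 = 5.785 hr

5.785 hr


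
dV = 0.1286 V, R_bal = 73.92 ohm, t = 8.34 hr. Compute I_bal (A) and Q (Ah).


First, Ohm's law: I_bal = 0.1286 V / 73.92 ohm = 0.0017397 A
Then Q = I * t = 0.0017397 A * 8.34 hr = 0.01451 Ah

I=0.0017397 A, Q=0.01451 Ah


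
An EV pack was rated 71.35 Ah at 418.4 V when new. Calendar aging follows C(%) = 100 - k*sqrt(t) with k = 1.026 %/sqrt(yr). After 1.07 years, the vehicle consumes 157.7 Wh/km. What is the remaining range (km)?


Step 1: capacity retention = 100 - 1.026 * sqrt(1.07) = 100 - 1.026 * 1.0344 = 98.939%
Step 2: C_now = 71.35 * 98.939/100 = 70.593 Ah
Step 3: E_pack = V * C_now = 418.4 * 70.593 = 29536 Wh
Step 4: range = E_pack / consumption = 29536 / 157.7 = 187.3 km

187.3 km


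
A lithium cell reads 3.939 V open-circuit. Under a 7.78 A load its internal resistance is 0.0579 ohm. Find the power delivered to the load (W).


Step 1: V_terminal = OCV - I*R = 3.939 - 7.78 * 0.0579 = 3.4885 V
Step 2: P_out = V_terminal * I = 3.4885 * 7.78 = 27.14 W

27.14 W


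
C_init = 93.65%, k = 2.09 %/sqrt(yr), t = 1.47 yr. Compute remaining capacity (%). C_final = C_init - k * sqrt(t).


Step 1: sqrt(1.47 yr) = 1.2124
Step 2: drop = 2.09 * 1.2124 = 2.5339
Step 3: C_final = 93.65 - 2.5339 = 91.12%

91.12%


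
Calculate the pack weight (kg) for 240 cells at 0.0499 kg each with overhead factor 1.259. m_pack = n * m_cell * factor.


m_pack = n * m_cell * overhead = 240 * 0.0499 * 1.259 = 15.08 kg

15.08 kg


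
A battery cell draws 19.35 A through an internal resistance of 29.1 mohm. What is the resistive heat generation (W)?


Convert: R = 29.1 mohm = 0.0291 ohm
Q = I^2 * R = 19.35^2 * 0.0291 = 10.90 W

10.90 W


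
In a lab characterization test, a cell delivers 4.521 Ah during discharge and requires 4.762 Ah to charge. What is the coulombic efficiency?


Coulombic efficiency = 4.521/4.762 * 100% = 94.94%

94.94%


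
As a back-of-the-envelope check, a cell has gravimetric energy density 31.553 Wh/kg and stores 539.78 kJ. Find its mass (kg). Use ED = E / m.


Convert: E = 539.78 kJ = 149.94 Wh
m = E / ED = 149.94 / 31.553 = 4.752 kg

4.752 kg


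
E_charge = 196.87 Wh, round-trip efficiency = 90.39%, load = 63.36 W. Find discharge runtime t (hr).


Step 1: E_discharge = eta/100 * E_charge = 90.39/100 * 196.87 = 177.95 Wh
Step 2: t = E_discharge / P = 177.95 / 63.36 = 2.809 hr

2.809 hr


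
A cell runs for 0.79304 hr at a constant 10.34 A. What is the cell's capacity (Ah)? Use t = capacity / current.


C = I * t = 10.34 * 0.79304 = 8.200 Ah

8.200 Ah


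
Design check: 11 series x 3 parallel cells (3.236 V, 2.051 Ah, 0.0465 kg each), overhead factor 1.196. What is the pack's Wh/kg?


Step 1: V_pack = 11 * 3.236 = 35.596 V
Step 2: C_pack = 3 * 2.051 = 6.153 Ah
Step 3: E_pack = V_pack * C_pack = 35.596 * 6.153 = 219.02 Wh
Step 4: m_pack = 11 * 3 * 0.0465 * 1.196 = 1.8353 kg
Step 5: ED = E_pack / m_pack = 219.02 / 1.8353 = 119.3 Wh/kg

119.3 Wh/kg


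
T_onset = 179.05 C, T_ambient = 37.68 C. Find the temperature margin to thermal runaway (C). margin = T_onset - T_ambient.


Safety margin = 179.05 C - 37.68 C = 141.37 C

141.37 C


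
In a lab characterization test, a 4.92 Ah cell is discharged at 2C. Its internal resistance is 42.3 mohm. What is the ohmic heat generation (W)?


Convert: R = 42.3 mohm = 0.0423 ohm
Step 1: I = C_rate * capacity = 2 * 4.92 = 9.84 A
Step 2: Q = I^2 * R = 9.84^2 * 0.0423 = 96.826 * 0.0423 = 4.096 W

4.096 W


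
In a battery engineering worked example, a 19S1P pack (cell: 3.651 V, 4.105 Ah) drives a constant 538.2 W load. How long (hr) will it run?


Step 1: E_pack = Ns * V_cell * Np * C_cell = 19 * 3.651 * 1 * 4.105 = 284.76 Wh
Step 2: t = E_pack / P = 284.76 / 538.2 = 0.5291 hr

0.5291 hr


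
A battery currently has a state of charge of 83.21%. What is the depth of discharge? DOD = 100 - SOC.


DOD = 100 - SOC = 100 - 83.21 = 16.79%

16.79%


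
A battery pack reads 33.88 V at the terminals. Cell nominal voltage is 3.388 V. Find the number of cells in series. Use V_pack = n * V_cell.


Rearranging: n = V_pack / V_cell = 33.88 / 3.388 = 10 cells

10


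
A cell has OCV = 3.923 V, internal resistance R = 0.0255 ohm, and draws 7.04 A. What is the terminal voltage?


IR drop = 7.04 * 0.0255 = 0.17952 V
V = 3.923 - 0.17952 = 3.743 V

3.743 V


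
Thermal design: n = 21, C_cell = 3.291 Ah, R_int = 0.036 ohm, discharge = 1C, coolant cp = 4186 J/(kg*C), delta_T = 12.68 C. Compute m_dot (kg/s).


Step 1: I = 1 * 3.291 = 3.291 A
Step 2: Q_cell = I^2 * R = 3.291^2 * 0.036 = 0.3899 W
Step 3: Q_total = 21 * 0.3899 = 8.1879 W
Step 4: m_dot = Q_total / (cp * dT) = 8.1879 / (4186 * 12.68) = 1.543e-04 kg/s

1.543e-04 kg/s


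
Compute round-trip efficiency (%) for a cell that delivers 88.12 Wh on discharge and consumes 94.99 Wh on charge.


Round-trip efficiency = 88.12/94.99 * 100% = 92.77%

92.77%


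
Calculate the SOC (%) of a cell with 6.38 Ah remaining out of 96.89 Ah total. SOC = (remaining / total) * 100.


SOC = (remaining / total) * 100 = (6.38 / 96.89) * 100 = 6.585%

6.585%


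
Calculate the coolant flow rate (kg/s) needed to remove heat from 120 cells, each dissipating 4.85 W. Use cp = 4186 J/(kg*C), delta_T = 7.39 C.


Step 1: Total heat Q = 120 * 4.85 W = 582 W
Step 2: denom = cp * dT = 4186 * 7.39 = 30935
Step 3: m_dot = 582 / 30935 = 0.01881 kg/s

0.01881 kg/s


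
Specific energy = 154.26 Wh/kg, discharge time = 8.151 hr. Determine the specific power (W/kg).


P_specific = E / t = 154.26 / 8.151 = 18.93 W/kg

18.93 W/kg


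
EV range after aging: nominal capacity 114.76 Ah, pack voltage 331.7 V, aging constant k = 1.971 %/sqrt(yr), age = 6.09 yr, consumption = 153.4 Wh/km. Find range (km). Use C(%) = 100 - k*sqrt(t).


Step 1: capacity retention = 100 - 1.971 * sqrt(6.09) = 100 - 1.971 * 2.4678 = 95.136%
Step 2: C_now = 114.76 * 95.136/100 = 109.18 Ah
Step 3: E_pack = V * C_now = 331.7 * 109.18 = 36215 Wh
Step 4: range = E_pack / consumption = 36215 / 153.4 = 236.1 km

236.1 km


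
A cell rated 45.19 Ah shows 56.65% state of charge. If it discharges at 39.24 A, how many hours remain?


Step 1: remaining = SOC/100 * C_total = 56.65/100 * 45.19 = 25.6 Ah
Step 2: t = remaining / I = 25.6 / 39.24 = 0.6524 hr

0.6524 hr


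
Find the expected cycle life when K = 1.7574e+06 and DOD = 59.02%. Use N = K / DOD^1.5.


DOD^1.5 = 453.42
N = K / DOD^1.5 = 1.7574e+06 / 453.42 = 3876

3876 cycles


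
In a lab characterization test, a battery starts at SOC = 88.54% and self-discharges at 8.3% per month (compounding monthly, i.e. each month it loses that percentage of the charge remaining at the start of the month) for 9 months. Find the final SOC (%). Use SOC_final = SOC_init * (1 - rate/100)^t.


Monthly retention factor = 1 - 8.3/100 = 0.917
Over 9 months: factor^9 = 0.45848
SOC_final = 88.54 * 0.45848 = 40.59%

40.59%


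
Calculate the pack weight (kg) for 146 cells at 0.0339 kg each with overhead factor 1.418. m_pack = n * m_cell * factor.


Cell mass sum = 146 * 0.0339 = 4.9494 kg
With overhead 1.418: m_pack = 4.9494 * 1.418 = 7.018 kg

7.018 kg


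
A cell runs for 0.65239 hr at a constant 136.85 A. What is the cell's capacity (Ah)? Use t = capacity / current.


C = I * t = 136.85 * 0.65239 = 89.28 Ah

89.28 Ah


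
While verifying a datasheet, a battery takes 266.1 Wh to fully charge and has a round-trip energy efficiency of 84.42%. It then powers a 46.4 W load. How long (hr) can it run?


Step 1: E_discharge = eta/100 * E_charge = 84.42/100 * 266.1 = 224.64 Wh
Step 2: t = E_discharge / P = 224.64 / 46.4 = 4.841 hr

4.841 hr


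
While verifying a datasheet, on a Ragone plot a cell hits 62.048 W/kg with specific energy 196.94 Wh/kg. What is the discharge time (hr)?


t = E / P = 196.94 / 62.048 = 3.174 hr

3.174 hr


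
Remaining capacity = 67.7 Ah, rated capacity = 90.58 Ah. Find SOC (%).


SOC% = 67.7 / 90.58 * 100 = 74.74%

74.74%


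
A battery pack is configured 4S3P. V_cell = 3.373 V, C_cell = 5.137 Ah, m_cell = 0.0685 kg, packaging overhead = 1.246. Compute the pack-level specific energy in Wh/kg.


Step 1: V_pack = 4 * 3.373 = 13.492 V
Step 2: C_pack = 3 * 5.137 = 15.411 Ah
Step 3: E_pack = V_pack * C_pack = 13.492 * 15.411 = 207.93 Wh
Step 4: m_pack = 4 * 3 * 0.0685 * 1.246 = 1.0242 kg
Step 5: ED = E_pack / m_pack = 207.93 / 1.0242 = 203.0 Wh/kg

203.0 Wh/kg


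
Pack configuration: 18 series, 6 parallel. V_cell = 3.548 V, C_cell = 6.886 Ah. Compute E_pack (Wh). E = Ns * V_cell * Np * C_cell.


V_pack = 18 * 3.548 = 63.864 V
C_pack = 6 * 6.886 = 41.316 Ah
E = V_pack * C_pack = 63.864 * 41.316 = 2639 Wh

2639 Wh


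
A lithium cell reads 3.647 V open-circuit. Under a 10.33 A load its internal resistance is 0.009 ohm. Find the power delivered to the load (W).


Step 1: V_terminal = OCV - I*R = 3.647 - 10.33 * 0.009 = 3.554 V
Step 2: P_out = V_terminal * I = 3.554 * 10.33 = 36.71 W

36.71 W


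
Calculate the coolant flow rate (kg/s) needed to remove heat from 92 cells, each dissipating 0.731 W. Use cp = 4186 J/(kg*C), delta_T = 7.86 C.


Step 1: Total heat Q = 92 * 0.731 W = 67.252 W
Step 2: denom = cp * dT = 4186 * 7.86 = 32902
Step 3: m_dot = 67.252 / 32902 = 0.002044 kg/s

0.002044 kg/s


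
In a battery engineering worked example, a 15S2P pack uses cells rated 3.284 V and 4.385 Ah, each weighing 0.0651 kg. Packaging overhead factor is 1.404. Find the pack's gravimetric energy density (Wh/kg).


Step 1: V_pack = 15 * 3.284 = 49.26 V
Step 2: C_pack = 2 * 4.385 = 8.77 Ah
Step 3: E_pack = V_pack * C_pack = 49.26 * 8.77 = 432.01 Wh
Step 4: m_pack = 15 * 2 * 0.0651 * 1.404 = 2.742 kg
Step 5: ED = E_pack / m_pack = 432.01 / 2.742 = 157.6 Wh/kg

157.6 Wh/kg


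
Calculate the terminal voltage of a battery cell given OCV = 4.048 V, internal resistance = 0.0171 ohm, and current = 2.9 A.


IR drop = 2.9 * 0.0171 = 0.04959 V
V = 4.048 - 0.04959 = 3.998 V

3.998 V


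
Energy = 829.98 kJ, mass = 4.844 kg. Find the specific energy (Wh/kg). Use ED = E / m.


Convert: E = 829.98 kJ = 230.55 Wh
ED = E / m = 230.55 / 4.844 = 47.59 Wh/kg

47.59 Wh/kg


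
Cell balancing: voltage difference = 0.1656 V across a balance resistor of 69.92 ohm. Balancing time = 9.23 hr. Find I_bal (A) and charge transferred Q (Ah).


I_bal = dV / R = 0.1656 / 69.92 = 0.0023684 A
Q = I_bal * t = 0.0023684 * 9.23 = 0.02186 Ah

I=0.0023684 A, Q=0.02186 Ah


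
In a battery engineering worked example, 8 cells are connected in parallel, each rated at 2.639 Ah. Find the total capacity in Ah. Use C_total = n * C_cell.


Parallel capacities add: 8 * 2.639 Ah = 21.112 Ah

21.112 Ah


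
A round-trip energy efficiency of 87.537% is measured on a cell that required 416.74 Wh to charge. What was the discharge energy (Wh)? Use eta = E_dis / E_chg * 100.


E_dis = eta/100 * E_chg = 87.537/100 * 416.74 = 364.8 Wh

364.8 Wh


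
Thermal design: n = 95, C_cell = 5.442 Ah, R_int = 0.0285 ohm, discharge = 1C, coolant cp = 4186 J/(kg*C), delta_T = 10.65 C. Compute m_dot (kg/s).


Step 1: I = 1 * 5.442 = 5.442 A
Step 2: Q_cell = I^2 * R = 5.442^2 * 0.0285 = 0.84404 W
Step 3: Q_total = 95 * 0.84404 = 80.184 W
Step 4: m_dot = Q_total / (cp * dT) = 80.184 / (4186 * 10.65) = 0.001799 kg/s

0.001799 kg/s


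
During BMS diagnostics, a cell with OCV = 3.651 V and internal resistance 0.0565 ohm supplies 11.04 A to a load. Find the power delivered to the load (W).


Step 1: V_terminal = OCV - I*R = 3.651 - 11.04 * 0.0565 = 3.0272 V
Step 2: P_out = V_terminal * I = 3.0272 * 11.04 = 33.42 W

33.42 W


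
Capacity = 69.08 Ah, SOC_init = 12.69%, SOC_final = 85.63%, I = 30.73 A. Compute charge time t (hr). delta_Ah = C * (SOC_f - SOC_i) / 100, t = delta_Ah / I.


delta_Ah = 69.08 * (85.63 - 12.69) / 100 = 50.387 Ah
t = delta_Ah / I = 50.387 / 30.73 = 1.640 hr

1.640 hr


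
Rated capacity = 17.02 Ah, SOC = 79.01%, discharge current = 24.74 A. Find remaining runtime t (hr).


Step 1: remaining = SOC/100 * C_total = 79.01/100 * 17.02 = 13.448 Ah
Step 2: t = remaining / I = 13.448 / 24.74 = 0.5436 hr

0.5436 hr


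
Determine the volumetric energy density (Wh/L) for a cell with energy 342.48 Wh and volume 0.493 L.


Volumetric ED = 342.48 Wh / 0.493 L = 694.7 Wh/L

694.7 Wh/L


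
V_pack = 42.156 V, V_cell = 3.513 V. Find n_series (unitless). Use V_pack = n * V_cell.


n = V_pack / V_cell = 42.156 / 3.513 = 12

12


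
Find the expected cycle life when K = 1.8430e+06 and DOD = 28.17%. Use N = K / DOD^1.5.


DOD^1.5 = 149.51
N = K / DOD^1.5 = 1.8430e+06 / 149.51 = 12330

12330 cycles


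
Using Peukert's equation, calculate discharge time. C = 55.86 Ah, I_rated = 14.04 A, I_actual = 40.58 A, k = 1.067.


t_rated = C / I_rated = 55.86 / 14.04 = 3.9786 hr
(I_rated/I)^k = (0.34598)^1.067 = 0.32223
t = t_rated * (I_rated/I)^k = 3.9786 * 0.32223 = 1.282 hr

1.282 hr


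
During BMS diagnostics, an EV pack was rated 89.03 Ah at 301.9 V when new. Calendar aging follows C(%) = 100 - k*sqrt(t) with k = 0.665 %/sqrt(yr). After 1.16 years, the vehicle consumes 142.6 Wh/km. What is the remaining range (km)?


Step 1: capacity retention = 100 - 0.665 * sqrt(1.16) = 100 - 0.665 * 1.077 = 99.284%
Step 2: C_now = 89.03 * 99.284/100 = 88.393 Ah
Step 3: E_pack = V * C_now = 301.9 * 88.393 = 26686 Wh
Step 4: range = E_pack / consumption = 26686 / 142.6 = 187.1 km

187.1 km


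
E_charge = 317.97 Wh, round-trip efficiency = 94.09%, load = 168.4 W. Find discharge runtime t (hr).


Step 1: E_discharge = eta/100 * E_charge = 94.09/100 * 317.97 = 299.18 Wh
Step 2: t = E_discharge / P = 299.18 / 168.4 = 1.777 hr

1.777 hr


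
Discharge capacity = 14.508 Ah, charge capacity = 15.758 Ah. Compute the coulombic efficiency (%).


eta_c = Q_dis / Q_chg * 100 = 14.508 / 15.758 * 100 = 92.07%

92.07%


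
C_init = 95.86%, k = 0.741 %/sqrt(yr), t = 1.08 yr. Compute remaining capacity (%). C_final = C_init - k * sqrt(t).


sqrt(t) = sqrt(1.08) = 1.0392
C_final = 95.86 - 0.741 * 1.0392 = 95.09%

95.09%
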